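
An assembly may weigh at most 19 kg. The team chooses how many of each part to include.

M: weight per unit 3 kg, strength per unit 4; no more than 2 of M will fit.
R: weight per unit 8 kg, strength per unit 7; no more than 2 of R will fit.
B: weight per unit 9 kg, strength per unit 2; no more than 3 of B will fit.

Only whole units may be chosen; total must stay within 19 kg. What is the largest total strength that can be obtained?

18

M has the best ratio (4/3); taking only M gives at most 2×4 = 8 (stopped by the supply cap of 2).
Mixing does better — 1×M and 2×R: weight 19 ≤ 19, strength 1·4 + 2·7 = 18.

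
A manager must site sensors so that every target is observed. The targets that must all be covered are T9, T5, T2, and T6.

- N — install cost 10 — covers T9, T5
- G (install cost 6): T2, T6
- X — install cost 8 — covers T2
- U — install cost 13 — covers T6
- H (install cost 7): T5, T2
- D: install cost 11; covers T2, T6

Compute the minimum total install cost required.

16

Choose N and G: together they cover T9, T5, T2, T6 — every target.
Total install cost: 10 + 6 = 16.
No cover costs less than 16.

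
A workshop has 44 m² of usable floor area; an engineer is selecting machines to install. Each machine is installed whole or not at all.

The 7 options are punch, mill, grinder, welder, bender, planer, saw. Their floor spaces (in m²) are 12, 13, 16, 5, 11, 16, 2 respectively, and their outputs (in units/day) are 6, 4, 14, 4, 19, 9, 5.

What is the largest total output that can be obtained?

This is an integer program with binary decision variables.
Take punch, grinder, bender, and saw: floor space 12 + 16 + 11 + 2 = 41 ≤ 44, output 6 + 14 + 19 + 5 = 44.
No other feasible combination does better.

44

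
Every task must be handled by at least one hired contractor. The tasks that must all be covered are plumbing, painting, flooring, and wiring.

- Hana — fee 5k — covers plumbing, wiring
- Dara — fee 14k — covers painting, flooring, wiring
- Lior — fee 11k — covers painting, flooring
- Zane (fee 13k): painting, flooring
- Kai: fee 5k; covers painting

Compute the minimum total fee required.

The greedy cost-per-new-task heuristic would pick Hana, Kai, and Lior for 21, but a cheaper cover exists.
Choose Hana and Lior: together they cover plumbing, painting, flooring, wiring — every task.
Total fee: 5 + 11 = 16.
No cover costs less than 16.

16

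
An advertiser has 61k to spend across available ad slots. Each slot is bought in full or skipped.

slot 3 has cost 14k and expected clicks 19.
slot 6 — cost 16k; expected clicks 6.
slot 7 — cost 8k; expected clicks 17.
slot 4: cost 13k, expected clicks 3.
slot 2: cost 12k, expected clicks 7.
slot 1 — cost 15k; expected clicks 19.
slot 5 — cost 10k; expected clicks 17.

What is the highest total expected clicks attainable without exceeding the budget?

79

slot 3 + slot 7 + slot 4 + slot 1 + slot 5: cost 14 + 8 + 13 + 15 + 10 = 60 ≤ 61, expected clicks 19 + 17 + 3 + 19 + 17 = 75.
slot 3 + slot 7 + slot 2 + slot 1 + slot 5: cost 14 + 8 + 12 + 15 + 10 = 59 ≤ 61, expected clicks 19 + 17 + 7 + 19 + 17 = 79.
Best is slot 3, slot 7, slot 2, slot 1, and slot 5 with total expected clicks 79.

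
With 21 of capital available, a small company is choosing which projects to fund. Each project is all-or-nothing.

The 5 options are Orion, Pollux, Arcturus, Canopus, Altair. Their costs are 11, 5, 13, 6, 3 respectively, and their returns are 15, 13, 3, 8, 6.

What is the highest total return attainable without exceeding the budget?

Treat it as a binary knapsack problem.
Allowing fractional choices, the relaxed optimum would be about 36.7, but projects are indivisible.
Orion + Pollux: cost 11 + 5 = 16 ≤ 21, return 15 + 13 = 28.
Orion + Pollux + Altair: cost 11 + 5 + 3 = 19 ≤ 21, return 15 + 13 + 6 = 34.
Orion + Canopus + Altair: cost 11 + 6 + 3 = 20 ≤ 21, return 15 + 8 + 6 = 29.
Best is Orion, Pollux, and Altair with total return 34.

34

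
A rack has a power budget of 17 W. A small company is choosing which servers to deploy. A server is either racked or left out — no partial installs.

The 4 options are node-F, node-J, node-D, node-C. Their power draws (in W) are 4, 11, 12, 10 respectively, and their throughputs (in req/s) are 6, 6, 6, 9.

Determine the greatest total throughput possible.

15

node-F + node-C: power draw 4 + 10 = 14 ≤ 17, throughput 6 + 9 = 15.
node-F + node-J: power draw 4 + 11 = 15 ≤ 17, throughput 6 + 6 = 12.
node-F + node-D: power draw 4 + 12 = 16 ≤ 17, throughput 6 + 6 = 12.
Best is node-F and node-C with total throughput 15.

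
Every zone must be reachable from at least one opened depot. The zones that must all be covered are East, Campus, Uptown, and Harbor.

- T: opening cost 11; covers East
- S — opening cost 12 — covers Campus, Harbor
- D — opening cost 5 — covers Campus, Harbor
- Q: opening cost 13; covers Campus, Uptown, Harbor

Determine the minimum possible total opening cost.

The greedy cost-per-new-zone heuristic would pick D, T, and Q for 29, but a cheaper cover exists.
Choose T and Q: together they cover East, Campus, Uptown, Harbor — every zone.
Total opening cost: 11 + 13 = 24.
No cover costs less than 24.

24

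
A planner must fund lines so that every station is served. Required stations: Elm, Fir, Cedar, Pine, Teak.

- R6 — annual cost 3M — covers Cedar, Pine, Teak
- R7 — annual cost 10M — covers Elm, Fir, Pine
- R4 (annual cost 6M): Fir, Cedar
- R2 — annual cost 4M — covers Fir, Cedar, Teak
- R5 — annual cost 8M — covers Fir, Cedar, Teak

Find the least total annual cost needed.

13

This is a weighted set-cover instance.
Choose R6 and R7: together they cover Elm, Fir, Cedar, Pine, Teak — every station.
Total annual cost: 3 + 10 = 13.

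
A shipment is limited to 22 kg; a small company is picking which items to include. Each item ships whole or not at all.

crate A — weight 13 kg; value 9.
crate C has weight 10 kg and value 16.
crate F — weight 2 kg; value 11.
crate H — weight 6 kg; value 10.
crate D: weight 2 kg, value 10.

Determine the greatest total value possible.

47

crate C + crate F + crate D: weight 10 + 2 + 2 = 14 ≤ 22, value 16 + 11 + 10 = 37.
crate C + crate F + crate H: weight 10 + 2 + 6 = 18 ≤ 22, value 16 + 11 + 10 = 37.
crate C + crate F + crate H + crate D: weight 10 + 2 + 6 + 2 = 20 ≤ 22, value 16 + 11 + 10 + 10 = 47.
Best is crate C, crate F, crate H, and crate D with total value 47.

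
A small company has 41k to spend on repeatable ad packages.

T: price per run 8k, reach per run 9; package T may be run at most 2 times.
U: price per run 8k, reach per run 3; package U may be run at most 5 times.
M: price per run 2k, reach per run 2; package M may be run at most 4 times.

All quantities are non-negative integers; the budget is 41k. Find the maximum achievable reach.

T has the best ratio (9/8); taking only T gives at most 2×9 = 18 (stopped by the supply cap of 2).
Mixing does better — 2×T, 2×U, and 4×M: price 40 ≤ 41, reach 2·9 + 2·3 + 4·2 = 32.

32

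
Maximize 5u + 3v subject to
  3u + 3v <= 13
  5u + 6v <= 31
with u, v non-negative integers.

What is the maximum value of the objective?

20

The continuous relaxation peaks at (4.33, 0) with value 21.67; rounding to a feasible lattice point costs some objective.
(u,v)=(4,0): 3·4+3·0=12≤13, 5·4+6·0=20≤31, objective 20.
(u,v)=(3,1): 3·3+3·1=12≤13, 5·3+6·1=21≤31, objective 18.
(u,v)=(3,0): 3·3+3·0=9≤13, 5·3+6·0=15≤31, objective 15.
Maximum is 20 at (u,v)=(4,0).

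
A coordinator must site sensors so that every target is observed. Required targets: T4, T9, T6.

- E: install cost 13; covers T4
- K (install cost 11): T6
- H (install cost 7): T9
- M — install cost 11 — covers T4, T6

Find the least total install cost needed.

18

Choose H and M: together they cover T4, T9, T6 — every target.
Total install cost: 7 + 11 = 18.
No cover costs less than 18.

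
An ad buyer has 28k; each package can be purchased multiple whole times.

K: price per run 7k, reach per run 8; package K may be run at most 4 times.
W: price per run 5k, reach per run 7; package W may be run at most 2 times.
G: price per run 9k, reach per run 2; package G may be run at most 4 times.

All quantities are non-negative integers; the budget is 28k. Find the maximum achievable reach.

Take 4×K: price 28 ≤ 28, reach 4·8 = 32.
No other integer combination yields more.

32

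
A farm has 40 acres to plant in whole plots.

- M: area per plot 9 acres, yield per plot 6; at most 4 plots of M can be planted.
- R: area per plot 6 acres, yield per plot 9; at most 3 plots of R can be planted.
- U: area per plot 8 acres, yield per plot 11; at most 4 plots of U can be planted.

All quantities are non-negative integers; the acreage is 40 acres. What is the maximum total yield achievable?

1×R and 4×U: area 38 ≤ 40, yield 1·9 + 4·11 = 53.
2×R and 3×U: area 36 ≤ 40, yield 2·9 + 3·11 = 51.
Best is 53.

53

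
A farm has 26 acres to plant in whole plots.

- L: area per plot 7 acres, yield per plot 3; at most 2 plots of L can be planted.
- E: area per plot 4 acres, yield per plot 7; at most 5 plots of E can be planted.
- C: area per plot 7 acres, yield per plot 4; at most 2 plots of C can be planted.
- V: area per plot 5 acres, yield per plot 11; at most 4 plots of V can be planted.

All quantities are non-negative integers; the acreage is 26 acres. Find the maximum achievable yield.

V has the best ratio (11/5); taking only V gives at most 4×11 = 44 (stopped by the supply cap of 4).
Mixing does better — 1×E and 4×V: area 24 ≤ 26, yield 1·7 + 4·11 = 51.

51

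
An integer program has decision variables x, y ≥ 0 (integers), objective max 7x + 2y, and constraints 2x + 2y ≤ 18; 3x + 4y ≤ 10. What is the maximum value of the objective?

Relaxing integrality, the LP optimum is 23.33 at (x,y) = (3.33, 0), which is not an integer point.
(x,y)=(3,0) is feasible, giving 21.
(x,y)=(2,1) is feasible, giving 16.
(x,y)=(2,0) is feasible, giving 14.
No feasible integer point exceeds 21.

21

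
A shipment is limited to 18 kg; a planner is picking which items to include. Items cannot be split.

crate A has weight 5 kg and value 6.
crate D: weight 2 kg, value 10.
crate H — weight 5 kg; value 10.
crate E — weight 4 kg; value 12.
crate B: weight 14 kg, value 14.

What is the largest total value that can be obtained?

crate D + crate H + crate E: weight 2 + 5 + 4 = 11 ≤ 18, value 10 + 10 + 12 = 32.
crate A + crate D + crate H + crate E: weight 5 + 2 + 5 + 4 = 16 ≤ 18, value 6 + 10 + 10 + 12 = 38.
Best is crate A, crate D, crate H, and crate E with total value 38.

38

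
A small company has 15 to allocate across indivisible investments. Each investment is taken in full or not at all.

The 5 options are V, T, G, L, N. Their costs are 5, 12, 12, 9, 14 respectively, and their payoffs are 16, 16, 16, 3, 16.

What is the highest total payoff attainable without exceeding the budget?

19

Allowing fractional choices, the relaxed optimum would be about 29.3, but investments are indivisible.
V: cost 5 ≤ 15, payoff 16.
V + L: cost 5 + 9 = 14 ≤ 15, payoff 16 + 3 = 19.
Best is V and L with total payoff 19.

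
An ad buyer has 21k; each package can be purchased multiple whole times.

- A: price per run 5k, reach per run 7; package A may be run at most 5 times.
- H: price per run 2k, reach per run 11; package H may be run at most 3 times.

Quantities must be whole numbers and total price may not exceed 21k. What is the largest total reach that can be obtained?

54

H has the best ratio (11/2); taking only H gives at most 3×11 = 33 (stopped by the supply cap of 3).
Mixing does better — 3×A and 3×H: price 21 ≤ 21, reach 3·7 + 3·11 = 54.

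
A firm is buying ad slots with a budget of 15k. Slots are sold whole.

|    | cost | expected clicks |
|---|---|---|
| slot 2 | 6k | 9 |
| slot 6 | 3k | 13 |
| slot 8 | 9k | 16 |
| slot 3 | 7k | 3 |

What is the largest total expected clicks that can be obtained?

29

slot 2 + slot 8: cost 6 + 9 = 15 ≤ 15, expected clicks 9 + 16 = 25.
slot 2 + slot 6: cost 6 + 3 = 9 ≤ 15, expected clicks 9 + 13 = 22.
slot 6 + slot 8: cost 3 + 9 = 12 ≤ 15, expected clicks 13 + 16 = 29.
Best is slot 6 and slot 8 with total expected clicks 29.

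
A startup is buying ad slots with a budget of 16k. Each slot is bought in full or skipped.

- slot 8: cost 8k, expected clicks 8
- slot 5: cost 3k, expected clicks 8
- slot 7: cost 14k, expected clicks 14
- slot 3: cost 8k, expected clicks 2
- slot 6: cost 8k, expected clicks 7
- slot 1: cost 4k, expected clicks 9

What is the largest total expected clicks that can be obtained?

25

This is a 0-1 knapsack instance.
slot 5 + slot 3 + slot 1: cost 3 + 8 + 4 = 15 ≤ 16, expected clicks 8 + 2 + 9 = 19.
slot 5 + slot 6 + slot 1: cost 3 + 8 + 4 = 15 ≤ 16, expected clicks 8 + 7 + 9 = 24.
slot 8 + slot 5 + slot 1: cost 8 + 3 + 4 = 15 ≤ 16, expected clicks 8 + 8 + 9 = 25.
Best is slot 8, slot 5, and slot 1 with total expected clicks 25.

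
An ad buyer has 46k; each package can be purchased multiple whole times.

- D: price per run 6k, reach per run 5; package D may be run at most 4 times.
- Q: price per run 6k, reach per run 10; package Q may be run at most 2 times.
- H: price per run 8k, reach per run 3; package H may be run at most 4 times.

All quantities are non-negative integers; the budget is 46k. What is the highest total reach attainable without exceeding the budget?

43

4×D, 2×Q, and 1×H: price 44 ≤ 46, reach 4·5 + 2·10 + 1·3 = 43.
3×D, 2×Q, and 2×H: price 46 ≤ 46, reach 3·5 + 2·10 + 2·3 = 41.
Best is 43.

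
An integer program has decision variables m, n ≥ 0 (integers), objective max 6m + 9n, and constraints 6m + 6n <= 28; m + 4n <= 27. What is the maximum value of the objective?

(m,n)=(0,4) is feasible, giving 36.
(m,n)=(1,3) is feasible, giving 33.
(m,n)=(0,3) is feasible, giving 27.
The best lattice point is (0,4), giving 36.

36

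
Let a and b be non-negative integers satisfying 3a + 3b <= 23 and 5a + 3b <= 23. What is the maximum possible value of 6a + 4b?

Relaxing integrality, the LP optimum is 30.67 at (a,b) = (0, 7.67), which is not an integer point.
(a,b)=(1,6): 3·1+3·6=21≤23, 5·1+3·6=23≤23, objective 30.
(a,b)=(0,7): 3·0+3·7=21≤23, 5·0+3·7=21≤23, objective 28.
The best lattice point is (1,6), giving 30.

30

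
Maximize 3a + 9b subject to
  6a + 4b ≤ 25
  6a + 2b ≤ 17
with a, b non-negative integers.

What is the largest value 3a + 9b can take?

54

The continuous relaxation peaks at (0, 6.25) with value 56.25; rounding to a feasible lattice point costs some objective.
(a,b)=(0,6): 6·0+4·6=24≤25, 6·0+2·6=12≤17, objective 54.
(a,b)=(0,5): 6·0+4·5=20≤25, 6·0+2·5=10≤17, objective 45.
No feasible integer point exceeds 54.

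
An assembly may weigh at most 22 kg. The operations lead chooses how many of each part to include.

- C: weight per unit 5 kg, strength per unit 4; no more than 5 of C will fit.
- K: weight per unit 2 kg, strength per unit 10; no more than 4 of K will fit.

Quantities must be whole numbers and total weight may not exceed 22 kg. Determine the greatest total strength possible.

48

2×C and 4×K: weight 18 ≤ 22, strength 2·4 + 4·10 = 48.
1×C and 4×K: weight 13 ≤ 22, strength 1·4 + 4·10 = 44.
Best is 48.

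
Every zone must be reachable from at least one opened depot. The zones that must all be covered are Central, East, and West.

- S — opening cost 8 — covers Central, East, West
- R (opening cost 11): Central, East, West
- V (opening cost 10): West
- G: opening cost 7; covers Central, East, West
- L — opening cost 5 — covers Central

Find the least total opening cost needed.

7

G alone covers Central, East, West — every zone.
Total opening cost: 7.
No cover costs less than 7.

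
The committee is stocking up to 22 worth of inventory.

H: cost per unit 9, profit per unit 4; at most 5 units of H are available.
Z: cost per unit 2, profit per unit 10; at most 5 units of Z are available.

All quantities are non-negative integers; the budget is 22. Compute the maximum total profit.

54

Z has the best ratio (10/2); taking only Z gives at most 5×10 = 50 (stopped by the supply cap of 5).
Mixing does better — 1×H and 5×Z: cost 19 ≤ 22, profit 1·4 + 5·10 = 54.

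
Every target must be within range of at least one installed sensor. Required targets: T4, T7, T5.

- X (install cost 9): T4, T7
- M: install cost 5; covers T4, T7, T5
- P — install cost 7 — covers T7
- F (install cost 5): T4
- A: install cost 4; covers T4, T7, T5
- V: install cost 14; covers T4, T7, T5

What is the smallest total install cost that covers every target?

4

A alone covers T4, T7, T5 — every target.
Total install cost: 4.
No cover costs less than 4.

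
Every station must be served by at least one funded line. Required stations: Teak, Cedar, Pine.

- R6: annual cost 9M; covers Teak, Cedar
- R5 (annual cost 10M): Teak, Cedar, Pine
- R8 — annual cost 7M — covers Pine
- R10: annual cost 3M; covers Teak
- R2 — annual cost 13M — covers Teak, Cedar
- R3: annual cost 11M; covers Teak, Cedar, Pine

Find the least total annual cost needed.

This is a weighted set-cover instance.
The greedy cost-per-new-station heuristic would pick R10 and R5 for 13, but a cheaper cover exists.
R5 alone covers Teak, Cedar, Pine — every station.
Total annual cost: 10.
No cover costs less than 10.

10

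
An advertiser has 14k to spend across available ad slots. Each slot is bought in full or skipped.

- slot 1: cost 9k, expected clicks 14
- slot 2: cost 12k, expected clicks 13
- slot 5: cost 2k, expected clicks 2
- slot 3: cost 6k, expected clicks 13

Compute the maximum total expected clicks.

16

Take slot 1 and slot 5: cost 9 + 2 = 11 ≤ 14, expected clicks 14 + 2 = 16.
No other feasible combination does better.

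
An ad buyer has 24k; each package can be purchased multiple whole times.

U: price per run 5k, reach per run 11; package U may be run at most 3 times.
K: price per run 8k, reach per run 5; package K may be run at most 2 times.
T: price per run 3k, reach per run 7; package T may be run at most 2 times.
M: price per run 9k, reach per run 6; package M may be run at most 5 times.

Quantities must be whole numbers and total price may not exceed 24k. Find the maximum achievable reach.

47

T has the best ratio (7/3); taking only T gives at most 2×7 = 14 (stopped by the supply cap of 2).
Mixing does better — 3×U and 2×T: price 21 ≤ 24, reach 3·11 + 2·7 = 47.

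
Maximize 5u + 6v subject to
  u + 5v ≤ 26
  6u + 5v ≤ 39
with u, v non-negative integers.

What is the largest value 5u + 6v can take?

39

The continuous relaxation peaks at (2.6, 4.68) with value 41.08; rounding to a feasible lattice point costs some objective.
(u,v)=(3,4): 1·3+5·4=23≤26, 6·3+5·4=38≤39, objective 39.
(u,v)=(4,3): 1·4+5·3=19≤26, 6·4+5·3=39≤39, objective 38.
(u,v)=(1,5): 1·1+5·5=26≤26, 6·1+5·5=31≤39, objective 35.
(u,v)=(2,4): 1·2+5·4=22≤26, 6·2+5·4=32≤39, objective 34.
The best lattice point is (3,4), giving 39.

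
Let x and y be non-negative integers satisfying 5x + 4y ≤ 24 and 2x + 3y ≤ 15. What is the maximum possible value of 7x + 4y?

The continuous relaxation peaks at (4.8, 0) with value 33.60; rounding to a feasible lattice point costs some objective.
(x,y)=(4,1) is feasible, giving 32.
(x,y)=(3,2) is feasible, giving 29.
(x,y)=(4,0) is feasible, giving 28.
Maximum is 32 at (x,y)=(4,1).

32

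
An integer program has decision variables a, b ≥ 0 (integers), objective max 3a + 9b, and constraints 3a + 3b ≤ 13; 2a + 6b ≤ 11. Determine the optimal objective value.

15

Relaxing integrality, the LP optimum is 16.50 at (a,b) = (0, 1.83), which is not an integer point.
(a,b)=(2,1): 3·2+3·1=9≤13, 2·2+6·1=10≤11, objective 15.
(a,b)=(1,1): 3·1+3·1=6≤13, 2·1+6·1=8≤11, objective 12.
The best lattice point is (2,1), giving 15.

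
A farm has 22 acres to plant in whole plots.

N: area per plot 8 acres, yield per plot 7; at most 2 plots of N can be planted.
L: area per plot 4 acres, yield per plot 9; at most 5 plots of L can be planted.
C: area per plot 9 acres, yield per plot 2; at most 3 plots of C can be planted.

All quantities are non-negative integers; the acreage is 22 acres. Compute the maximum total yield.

45

5×L: area 20 ≤ 22, yield 5·9 = 45.
4×L: area 16 ≤ 22, yield 4·9 = 36.
Best is 45.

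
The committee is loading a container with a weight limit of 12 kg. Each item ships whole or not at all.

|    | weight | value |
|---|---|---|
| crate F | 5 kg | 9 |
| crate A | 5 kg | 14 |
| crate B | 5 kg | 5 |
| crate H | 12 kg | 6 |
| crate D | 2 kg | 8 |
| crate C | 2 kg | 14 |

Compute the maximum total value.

37

Take crate F, crate A, and crate C: weight 5 + 5 + 2 = 12 ≤ 12, value 9 + 14 + 14 = 37.
No other feasible combination does better.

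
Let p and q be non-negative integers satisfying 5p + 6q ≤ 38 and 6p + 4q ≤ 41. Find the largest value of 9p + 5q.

59

The continuous relaxation peaks at (6.83, 0) with value 61.50; rounding to a feasible lattice point costs some objective.
(p,q)=(6,1) is feasible, giving 59.
(p,q)=(5,2) is feasible, giving 55.
(p,q)=(6,0) is feasible, giving 54.
No feasible integer point exceeds 59.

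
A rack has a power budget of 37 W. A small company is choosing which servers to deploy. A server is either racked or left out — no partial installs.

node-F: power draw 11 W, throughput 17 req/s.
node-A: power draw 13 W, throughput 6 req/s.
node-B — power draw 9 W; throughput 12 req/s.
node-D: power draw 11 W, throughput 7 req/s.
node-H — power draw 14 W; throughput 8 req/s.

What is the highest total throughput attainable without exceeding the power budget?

37

Take node-F, node-B, and node-H: power draw 11 + 9 + 14 = 34 ≤ 37, throughput 17 + 12 + 8 = 37.
No other feasible combination does better.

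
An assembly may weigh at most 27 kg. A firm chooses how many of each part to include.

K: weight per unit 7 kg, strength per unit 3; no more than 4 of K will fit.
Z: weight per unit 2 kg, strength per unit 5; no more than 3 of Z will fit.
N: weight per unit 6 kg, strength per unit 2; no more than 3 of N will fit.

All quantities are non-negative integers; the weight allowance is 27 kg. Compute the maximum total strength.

Z has the best ratio (5/2); taking only Z gives at most 3×5 = 15 (stopped by the supply cap of 3).
Mixing does better — 3×K and 3×Z: weight 27 ≤ 27, strength 3·3 + 3·5 = 24.

24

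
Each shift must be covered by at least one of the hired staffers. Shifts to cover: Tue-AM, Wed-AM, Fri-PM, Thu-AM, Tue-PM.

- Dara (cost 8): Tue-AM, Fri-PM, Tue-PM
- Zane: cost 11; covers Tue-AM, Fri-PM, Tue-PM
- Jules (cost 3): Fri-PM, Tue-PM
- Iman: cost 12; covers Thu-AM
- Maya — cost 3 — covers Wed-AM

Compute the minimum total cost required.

23

The greedy cost-per-new-shift heuristic would pick Jules, Maya, Dara, and Iman for 26, but a cheaper cover exists.
Choose Dara, Iman, and Maya: together they cover Tue-AM, Wed-AM, Fri-PM, Thu-AM, Tue-PM — every shift.
Total cost: 8 + 12 + 3 = 23.
No cover costs less than 23.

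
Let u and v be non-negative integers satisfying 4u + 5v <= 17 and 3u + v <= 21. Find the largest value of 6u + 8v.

26

Relaxing integrality, the LP optimum is 27.20 at (u,v) = (0, 3.4), which is not an integer point.
(u,v)=(3,1): 4·3+5·1=17≤17, 3·3+1·1=10≤21, objective 26.
(u,v)=(4,0): 4·4+5·0=16≤17, 3·4+1·0=12≤21, objective 24.
(u,v)=(0,3): 4·0+5·3=15≤17, 3·0+1·3=3≤21, objective 24.
Maximum is 26 at (u,v)=(3,1).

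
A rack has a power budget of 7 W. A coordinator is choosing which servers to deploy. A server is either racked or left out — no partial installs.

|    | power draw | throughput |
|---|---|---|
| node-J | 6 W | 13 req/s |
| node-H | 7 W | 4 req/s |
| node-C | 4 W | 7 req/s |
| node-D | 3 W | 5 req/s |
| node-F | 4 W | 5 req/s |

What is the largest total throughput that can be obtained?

Allowing fractional choices, the relaxed optimum would be about 14.8, but servers are indivisible.
node-C + node-D: power draw 4 + 3 = 7 ≤ 7, throughput 7 + 5 = 12.
node-D + node-F: power draw 3 + 4 = 7 ≤ 7, throughput 5 + 5 = 10.
node-J: power draw 6 ≤ 7, throughput 13.
Best is node-J with total throughput 13.

13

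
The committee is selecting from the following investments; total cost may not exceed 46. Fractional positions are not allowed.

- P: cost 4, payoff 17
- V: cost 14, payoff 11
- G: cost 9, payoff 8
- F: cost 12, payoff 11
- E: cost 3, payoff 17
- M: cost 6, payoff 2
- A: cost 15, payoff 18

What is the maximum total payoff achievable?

71

Allowing fractional choices, the relaxed optimum would be about 73.4, but investments are indivisible.
P + F + E + M + A: cost 4 + 12 + 3 + 6 + 15 = 40 ≤ 46, payoff 17 + 11 + 17 + 2 + 18 = 65.
P + G + F + E + A: cost 4 + 9 + 12 + 3 + 15 = 43 ≤ 46, payoff 17 + 8 + 11 + 17 + 18 = 71.
P + V + G + E + A: cost 4 + 14 + 9 + 3 + 15 = 45 ≤ 46, payoff 17 + 11 + 8 + 17 + 18 = 71.
The maximum payoff is 71; one optimal choice is P, G, F, E, and A.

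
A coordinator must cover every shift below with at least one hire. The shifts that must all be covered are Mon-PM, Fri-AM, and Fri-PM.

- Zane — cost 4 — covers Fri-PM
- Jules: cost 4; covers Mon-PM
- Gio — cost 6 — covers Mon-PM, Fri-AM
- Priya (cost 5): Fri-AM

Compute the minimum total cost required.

10

Choose Zane and Gio: together they cover Mon-PM, Fri-AM, Fri-PM — every shift.
Total cost: 4 + 6 = 10.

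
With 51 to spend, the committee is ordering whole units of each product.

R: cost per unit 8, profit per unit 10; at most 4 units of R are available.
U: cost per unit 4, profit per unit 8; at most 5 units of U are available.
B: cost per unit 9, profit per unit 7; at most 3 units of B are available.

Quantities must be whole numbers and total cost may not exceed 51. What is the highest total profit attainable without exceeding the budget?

U has the best ratio (8/4); taking only U gives at most 5×8 = 40 (stopped by the supply cap of 5).
Mixing does better — 4×R and 4×U: cost 48 ≤ 51, profit 4·10 + 4·8 = 72.

72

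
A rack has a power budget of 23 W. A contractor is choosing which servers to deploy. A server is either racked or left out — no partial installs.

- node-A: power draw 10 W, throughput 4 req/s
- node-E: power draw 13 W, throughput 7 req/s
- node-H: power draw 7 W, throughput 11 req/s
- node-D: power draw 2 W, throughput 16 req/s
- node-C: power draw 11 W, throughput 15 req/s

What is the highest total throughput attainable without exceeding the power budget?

42

This is a 0-1 knapsack instance.
Allowing fractional choices, the relaxed optimum would be about 43.6, but servers are indivisible.
node-A + node-D + node-C: power draw 10 + 2 + 11 = 23 ≤ 23, throughput 4 + 16 + 15 = 35.
node-H + node-D + node-C: power draw 7 + 2 + 11 = 20 ≤ 23, throughput 11 + 16 + 15 = 42.
Best is node-H, node-D, and node-C with total throughput 42.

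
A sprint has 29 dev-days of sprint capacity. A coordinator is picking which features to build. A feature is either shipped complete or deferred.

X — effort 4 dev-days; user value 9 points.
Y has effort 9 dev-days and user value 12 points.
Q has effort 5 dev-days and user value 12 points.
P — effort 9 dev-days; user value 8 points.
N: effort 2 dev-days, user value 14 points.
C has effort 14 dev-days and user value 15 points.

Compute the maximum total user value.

55

Take X, Y, Q, P, and N: effort 4 + 9 + 5 + 9 + 2 = 29 ≤ 29, user value 9 + 12 + 12 + 8 + 14 = 55.
No other feasible combination does better.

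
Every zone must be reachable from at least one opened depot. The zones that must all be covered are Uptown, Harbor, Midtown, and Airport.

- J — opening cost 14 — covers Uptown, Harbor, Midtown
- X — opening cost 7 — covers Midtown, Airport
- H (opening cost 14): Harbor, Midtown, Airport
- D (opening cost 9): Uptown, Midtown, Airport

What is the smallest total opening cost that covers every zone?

21

The greedy cost-per-new-zone heuristic would pick D and J for 23, but a cheaper cover exists.
Choose J and X: together they cover Uptown, Harbor, Midtown, Airport — every zone.
Total opening cost: 14 + 7 = 21.
No cover costs less than 21.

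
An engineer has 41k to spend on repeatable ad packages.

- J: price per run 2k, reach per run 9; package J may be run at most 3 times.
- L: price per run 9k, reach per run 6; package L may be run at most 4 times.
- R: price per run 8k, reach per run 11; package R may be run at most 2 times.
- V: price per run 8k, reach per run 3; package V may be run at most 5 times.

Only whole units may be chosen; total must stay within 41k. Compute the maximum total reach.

61

Take 3×J, 2×L, and 2×R: price 40 ≤ 41, reach 3·9 + 2·6 + 2·11 = 61.
J has the best ratio (9/2) and is taken to its limit of 3; remaining capacity is filled optimally with the others.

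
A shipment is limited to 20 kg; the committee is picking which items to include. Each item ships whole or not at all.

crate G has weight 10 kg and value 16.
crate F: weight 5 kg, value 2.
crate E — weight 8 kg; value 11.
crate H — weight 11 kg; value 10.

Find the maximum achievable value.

27

Take crate G and crate E: weight 10 + 8 = 18 ≤ 20, value 16 + 11 = 27.
No other feasible combination does better.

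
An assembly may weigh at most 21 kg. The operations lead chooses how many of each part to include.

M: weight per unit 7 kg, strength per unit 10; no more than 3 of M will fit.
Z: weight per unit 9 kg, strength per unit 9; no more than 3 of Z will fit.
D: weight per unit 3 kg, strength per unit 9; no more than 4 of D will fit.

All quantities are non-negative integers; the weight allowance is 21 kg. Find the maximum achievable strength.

46

This is a bounded integer knapsack.
D has the best ratio (9/3); taking only D gives at most 4×9 = 36 (stopped by the supply cap of 4).
Mixing does better — 1×M and 4×D: weight 19 ≤ 21, strength 1·10 + 4·9 = 46.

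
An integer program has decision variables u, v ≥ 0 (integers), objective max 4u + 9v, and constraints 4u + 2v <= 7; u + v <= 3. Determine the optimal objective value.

27

(u,v)=(0,3): 4·0+2·3=6≤7, 1·0+1·3=3≤3, objective 27.
(u,v)=(0,2): 4·0+2·2=4≤7, 1·0+1·2=2≤3, objective 18.
No feasible integer point exceeds 27.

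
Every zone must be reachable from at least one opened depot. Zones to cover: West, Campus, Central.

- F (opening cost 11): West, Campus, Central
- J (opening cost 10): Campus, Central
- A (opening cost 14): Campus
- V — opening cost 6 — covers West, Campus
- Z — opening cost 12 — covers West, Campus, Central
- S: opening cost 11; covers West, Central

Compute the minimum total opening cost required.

11

The greedy cost-per-new-zone heuristic would pick V and J for 16, but a cheaper cover exists.
F alone covers West, Campus, Central — every zone.
Total opening cost: 11.
No cover costs less than 11.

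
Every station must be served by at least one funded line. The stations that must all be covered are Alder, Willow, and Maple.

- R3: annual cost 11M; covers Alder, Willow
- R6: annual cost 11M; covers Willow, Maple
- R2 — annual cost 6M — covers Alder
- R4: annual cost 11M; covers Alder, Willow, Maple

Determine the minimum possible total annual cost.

This is a weighted set-cover instance.
R4 alone covers Alder, Willow, Maple — every station.
Total annual cost: 11.
No cover costs less than 11.

11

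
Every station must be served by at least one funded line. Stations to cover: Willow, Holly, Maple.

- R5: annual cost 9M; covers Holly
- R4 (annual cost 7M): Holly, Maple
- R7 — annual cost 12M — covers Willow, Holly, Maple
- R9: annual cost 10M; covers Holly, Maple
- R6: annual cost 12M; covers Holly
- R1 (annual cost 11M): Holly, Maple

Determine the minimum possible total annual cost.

The greedy cost-per-new-station heuristic would pick R4 and R7 for 19, but a cheaper cover exists.
R7 alone covers Willow, Holly, Maple — every station.
Total annual cost: 12.
No cover costs less than 12.

12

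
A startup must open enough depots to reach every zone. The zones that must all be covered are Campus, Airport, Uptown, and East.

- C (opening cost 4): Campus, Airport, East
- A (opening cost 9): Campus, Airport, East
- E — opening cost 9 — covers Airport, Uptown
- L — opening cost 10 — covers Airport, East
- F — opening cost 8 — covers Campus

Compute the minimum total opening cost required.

Choose C and E: together they cover Campus, Airport, Uptown, East — every zone.
Total opening cost: 4 + 9 = 13.
No cover costs less than 13.

13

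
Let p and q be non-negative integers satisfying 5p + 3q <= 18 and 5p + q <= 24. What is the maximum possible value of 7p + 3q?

(p,q)=(3,1) is feasible, giving 24.
(p,q)=(3,0) is feasible, giving 21.
(p,q)=(2,2) is feasible, giving 20.
No feasible integer point exceeds 24.

24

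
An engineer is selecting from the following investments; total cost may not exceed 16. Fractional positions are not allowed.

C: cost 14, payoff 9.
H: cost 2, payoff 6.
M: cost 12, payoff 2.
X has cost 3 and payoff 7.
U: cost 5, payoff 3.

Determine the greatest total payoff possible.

16

Take H, X, and U: cost 2 + 3 + 5 = 10 ≤ 16, payoff 6 + 7 + 3 = 16.
No other feasible combination does better.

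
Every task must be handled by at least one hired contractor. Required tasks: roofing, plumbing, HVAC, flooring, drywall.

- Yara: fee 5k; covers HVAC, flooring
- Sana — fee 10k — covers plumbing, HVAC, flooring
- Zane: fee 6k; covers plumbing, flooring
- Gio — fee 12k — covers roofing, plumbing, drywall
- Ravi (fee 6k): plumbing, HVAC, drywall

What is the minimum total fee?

17

The greedy cost-per-new-task heuristic would pick Ravi, Yara, and Gio for 23, but a cheaper cover exists.
Choose Yara and Gio: together they cover roofing, plumbing, HVAC, flooring, drywall — every task.
Total fee: 5 + 12 = 17.
No cover costs less than 17.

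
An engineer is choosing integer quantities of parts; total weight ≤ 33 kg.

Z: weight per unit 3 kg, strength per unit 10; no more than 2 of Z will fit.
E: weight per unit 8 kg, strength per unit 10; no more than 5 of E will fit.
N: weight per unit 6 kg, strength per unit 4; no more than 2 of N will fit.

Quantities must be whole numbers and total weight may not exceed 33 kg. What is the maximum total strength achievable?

Z has the best ratio (10/3); taking only Z gives at most 2×10 = 20 (stopped by the supply cap of 2).
Mixing does better — 2×Z and 3×E: weight 30 ≤ 33, strength 2·10 + 3·10 = 50.

50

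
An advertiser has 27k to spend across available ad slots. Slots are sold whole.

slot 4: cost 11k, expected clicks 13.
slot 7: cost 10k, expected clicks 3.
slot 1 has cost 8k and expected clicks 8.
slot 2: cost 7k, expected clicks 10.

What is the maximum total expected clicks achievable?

Allowing fractional choices, the relaxed optimum would be about 31.3, but ad slots are indivisible.
slot 4 + slot 1 + slot 2: cost 11 + 8 + 7 = 26 ≤ 27, expected clicks 13 + 8 + 10 = 31.
slot 4 + slot 2: cost 11 + 7 = 18 ≤ 27, expected clicks 13 + 10 = 23.
Best is slot 4, slot 1, and slot 2 with total expected clicks 31.

31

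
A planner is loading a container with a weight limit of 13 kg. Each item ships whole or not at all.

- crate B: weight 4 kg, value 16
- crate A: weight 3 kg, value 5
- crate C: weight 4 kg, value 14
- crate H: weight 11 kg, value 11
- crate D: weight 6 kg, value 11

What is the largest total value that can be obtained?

35

Allowing fractional choices, the relaxed optimum would be about 39.2, but items are indivisible.
crate B + crate A + crate D: weight 4 + 3 + 6 = 13 ≤ 13, value 16 + 5 + 11 = 32.
crate B + crate A + crate C: weight 4 + 3 + 4 = 11 ≤ 13, value 16 + 5 + 14 = 35.
Best is crate B, crate A, and crate C with total value 35.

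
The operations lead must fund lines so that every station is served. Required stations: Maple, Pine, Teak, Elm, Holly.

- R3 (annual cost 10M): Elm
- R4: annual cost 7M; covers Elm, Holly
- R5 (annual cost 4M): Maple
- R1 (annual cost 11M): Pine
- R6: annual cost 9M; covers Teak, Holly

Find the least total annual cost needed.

31

Choose R4, R5, R1, and R6: together they cover Maple, Pine, Teak, Elm, Holly — every station.
Total annual cost: 7 + 4 + 11 + 9 = 31.
No cover costs less than 31.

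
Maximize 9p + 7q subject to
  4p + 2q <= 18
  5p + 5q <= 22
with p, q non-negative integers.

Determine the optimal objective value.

36

Relaxing integrality, the LP optimum is 39.60 at (p,q) = (4.4, 0), which is not an integer point.
(p,q)=(4,0): 4·4+2·0=16≤18, 5·4+5·0=20≤22, objective 36.
(p,q)=(3,1): 4·3+2·1=14≤18, 5·3+5·1=20≤22, objective 34.
No feasible integer point exceeds 36.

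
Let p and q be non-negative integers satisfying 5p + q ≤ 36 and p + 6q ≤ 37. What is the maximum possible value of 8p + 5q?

73

The continuous relaxation peaks at (6.17, 5.14) with value 75.07; rounding to a feasible lattice point costs some objective.
(p,q)=(6,5): 5·6+1·5=35≤36, 1·6+6·5=36≤37, objective 73.
(p,q)=(6,4): 5·6+1·4=34≤36, 1·6+6·4=30≤37, objective 68.
(p,q)=(5,5): 5·5+1·5=30≤36, 1·5+6·5=35≤37, objective 65.
(p,q)=(5,4): 5·5+1·4=29≤36, 1·5+6·4=29≤37, objective 60.
No feasible integer point exceeds 73.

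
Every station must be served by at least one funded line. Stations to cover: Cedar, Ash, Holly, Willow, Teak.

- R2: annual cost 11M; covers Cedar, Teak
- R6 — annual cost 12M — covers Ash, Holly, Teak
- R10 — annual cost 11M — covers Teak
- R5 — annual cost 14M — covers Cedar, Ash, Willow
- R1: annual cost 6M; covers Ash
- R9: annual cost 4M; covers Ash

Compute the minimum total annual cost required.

Choose R6 and R5: together they cover Cedar, Ash, Holly, Willow, Teak — every station.
Total annual cost: 12 + 14 = 26.
No cover costs less than 26.

26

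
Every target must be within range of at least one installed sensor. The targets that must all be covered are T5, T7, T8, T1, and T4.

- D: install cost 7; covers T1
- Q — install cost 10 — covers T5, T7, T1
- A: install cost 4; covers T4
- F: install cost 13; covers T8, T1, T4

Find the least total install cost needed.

23

The greedy cost-per-new-target heuristic would pick Q, A, and F for 27, but a cheaper cover exists.
Choose Q and F: together they cover T5, T7, T8, T1, T4 — every target.
Total install cost: 10 + 13 = 23.
No cover costs less than 23.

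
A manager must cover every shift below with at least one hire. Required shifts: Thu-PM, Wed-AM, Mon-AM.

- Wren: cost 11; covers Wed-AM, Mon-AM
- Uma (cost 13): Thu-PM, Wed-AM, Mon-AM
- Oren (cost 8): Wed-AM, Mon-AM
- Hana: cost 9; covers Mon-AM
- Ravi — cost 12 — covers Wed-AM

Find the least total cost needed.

Uma alone covers Thu-PM, Wed-AM, Mon-AM — every shift.
Total cost: 13.

13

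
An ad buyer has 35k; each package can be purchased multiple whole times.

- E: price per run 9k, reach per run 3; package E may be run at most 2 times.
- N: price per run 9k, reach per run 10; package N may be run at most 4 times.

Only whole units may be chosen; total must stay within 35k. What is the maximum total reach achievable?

N has the best ratio (10/9); taking only N gives at most 3×10 = 30 (stopped by the price limit).
Optimal: 3×N: price 27 ≤ 35, reach 3·10 = 30.

30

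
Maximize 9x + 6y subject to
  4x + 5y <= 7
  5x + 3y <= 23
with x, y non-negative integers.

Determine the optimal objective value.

9

The continuous relaxation peaks at (1.75, 0) with value 15.75; rounding to a feasible lattice point costs some objective.
(x,y)=(1,0): 4·1+5·0=4≤7, 5·1+3·0=5≤23, objective 9.
(x,y)=(0,1): 4·0+5·1=5≤7, 5·0+3·1=3≤23, objective 6.
(x,y)=(0,0): 4·0+5·0=0≤7, 5·0+3·0=0≤23, objective 0.
Maximum is 9 at (x,y)=(1,0).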